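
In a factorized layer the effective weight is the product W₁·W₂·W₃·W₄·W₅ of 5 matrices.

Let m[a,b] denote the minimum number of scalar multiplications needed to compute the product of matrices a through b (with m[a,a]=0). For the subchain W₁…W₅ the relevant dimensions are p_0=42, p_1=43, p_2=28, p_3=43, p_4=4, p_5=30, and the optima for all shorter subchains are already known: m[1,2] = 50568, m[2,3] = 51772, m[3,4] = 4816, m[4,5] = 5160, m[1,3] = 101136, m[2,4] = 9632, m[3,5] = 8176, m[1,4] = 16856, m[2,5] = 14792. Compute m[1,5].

21896

m[1,5] = min over k∈[1,4] of m[1,k]+m[k+1,5]+p_{0}·p_k·p_{5}.
k=1: 0 + 14792 + 42·43·30 = 68972; k=2: 50568 + 8176 + 42·28·30 = 94024; k=3: 101136 + 5160 + 42·43·30 = 160476; k=4: 16856 + 0 + 42·4·30 = 21896.
Minimum: 21896 at k=4.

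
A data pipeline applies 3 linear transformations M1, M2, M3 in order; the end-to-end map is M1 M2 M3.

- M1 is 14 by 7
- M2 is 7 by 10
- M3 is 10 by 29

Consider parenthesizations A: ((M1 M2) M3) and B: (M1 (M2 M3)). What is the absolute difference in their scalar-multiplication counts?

168

Order A = ((M1 M2) M3): (M1 M2): 14×7 by 7×10 → 14×10, cost 14·7·10 = 980; ((M1 M2) M3): 14×10 by 10×29 → 14×29, cost 14·10·29 = 4060; cumulative 5040. Total 5040.
Order B = (M1 (M2 M3)): (M2 M3): 7×10 by 10×29 → 7×29, cost 7·10·29 = 2030; (M1 (M2 M3)): 14×7 by 7×29 → 14×29, cost 14·7·29 = 2842; cumulative 4872. Total 4872.
Difference: |5040 − 4872| = 168.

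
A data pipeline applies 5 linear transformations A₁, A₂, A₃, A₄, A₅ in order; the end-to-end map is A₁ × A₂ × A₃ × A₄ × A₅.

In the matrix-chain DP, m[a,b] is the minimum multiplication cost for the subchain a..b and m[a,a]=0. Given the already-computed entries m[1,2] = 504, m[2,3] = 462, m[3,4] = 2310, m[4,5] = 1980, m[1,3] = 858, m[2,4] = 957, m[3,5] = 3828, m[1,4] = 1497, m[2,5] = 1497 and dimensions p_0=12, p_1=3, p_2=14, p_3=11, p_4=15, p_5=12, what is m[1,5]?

1929

m[1,5] = min over k∈[1,4] of m[1,k]+m[k+1,5]+p_{0}·p_k·p_{5}.
k=1: 0 + 1497 + 12·3·12 = 1929; k=2: 504 + 3828 + 12·14·12 = 6348; k=3: 858 + 1980 + 12·11·12 = 4422; k=4: 1497 + 0 + 12·15·12 = 3657.
Minimum: 1929 at k=1.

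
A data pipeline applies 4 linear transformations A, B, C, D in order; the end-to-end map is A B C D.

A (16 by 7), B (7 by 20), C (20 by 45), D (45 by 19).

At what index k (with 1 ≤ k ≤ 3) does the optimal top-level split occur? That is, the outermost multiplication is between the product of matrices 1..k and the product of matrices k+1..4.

1

Adjacent pairs: AB = 16·7·20 = 2240; BC = 7·20·45 = 6300; CD = 20·45·19 = 17100.
Length 3: A..C: k=1: 0+6300+16·7·45=11340; k=2: 2240+0+16·20·45=16640 → min 11340 | B..D: k=2: 0+17100+7·20·19=19760; k=3: 6300+0+7·45·19=12285 → min 12285.
Top-level splits: k=1: (A..A)·(B..D) → 0+12285+16·7·19 = 14413; k=2: (A..B)·(C..D) → 2240+17100+16·20·19 = 25420; k=3: (A..C)·(D..D) → 11340+0+16·45·19 = 25020.
Best split is after A, i.e. k = 1.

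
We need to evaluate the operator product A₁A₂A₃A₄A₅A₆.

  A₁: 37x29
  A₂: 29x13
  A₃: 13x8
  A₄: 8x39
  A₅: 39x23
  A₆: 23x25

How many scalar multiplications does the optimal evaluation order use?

Adjacent pairs: A₁A₂ = 37·29·13 = 13949; A₂A₃ = 29·13·8 = 3016; A₃A₄ = 13·8·39 = 4056; A₄A₅ = 8·39·23 = 7176; A₅A₆ = 39·23·25 = 22425.
Length 3: A₁..A₃: k=1: 0+3016+37·29·8=11600; k=2: 13949+0+37·13·8=17797 → min 11600 | A₂..A₄: k=2: 0+4056+29·13·39=18759; k=3: 3016+0+29·8·39=12064 → min 12064 | A₃..A₅: k=3: 0+7176+13·8·23=9568; k=4: 4056+0+13·39·23=15717 → min 9568 | A₄..A₆: k=4: 0+22425+8·39·25=30225; k=5: 7176+0+8·23·25=11776 → min 11776.
Length 4: A₁..A₄: k=1: 0+12064+37·29·39=53911; k=2: 13949+4056+37·13·39=36764; k=3: 11600+0+37·8·39=23144 → min 23144 | A₂..A₅: k=2: 0+9568+29·13·23=18239; k=3: 3016+7176+29·8·23=15528; k=4: 12064+0+29·39·23=38077 → min 15528 | A₃..A₆: k=3: 0+11776+13·8·25=14376; k=4: 4056+22425+13·39·25=39156; k=5: 9568+0+13·23·25=17043 → min 14376.
Length 5: A₁..A₅: k=1: 0+15528+37·29·23=40207; k=2: 13949+9568+37·13·23=34580; k=3: 11600+7176+37·8·23=25584; k=4: 23144+0+37·39·23=56333 → min 25584 | A₂..A₆: k=2: 0+14376+29·13·25=23801; k=3: 3016+11776+29·8·25=20592; k=4: 12064+22425+29·39·25=62764; k=5: 15528+0+29·23·25=32203 → min 20592.
Length 6: A₁..A₆: k=1: 0+20592+37·29·25=47417; k=2: 13949+14376+37·13·25=40350; k=3: 11600+11776+37·8·25=30776; k=4: 23144+22425+37·39·25=81644; k=5: 25584+0+37·23·25=46859 → min 30776.
Optimal order: ((A₁(A₂A₃))((A₄A₅)A₆)) with cost 30776.

30776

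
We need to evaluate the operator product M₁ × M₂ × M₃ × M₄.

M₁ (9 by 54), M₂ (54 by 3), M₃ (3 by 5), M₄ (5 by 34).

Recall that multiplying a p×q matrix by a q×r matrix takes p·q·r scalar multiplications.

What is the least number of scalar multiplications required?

2886

Adjacent pairs: M₁M₂ = 9·54·3 = 1458; M₂M₃ = 54·3·5 = 810; M₃M₄ = 3·5·34 = 510.
Length 3: M₁..M₃: k=1: 0+810+9·54·5=3240; k=2: 1458+0+9·3·5=1593 → min 1593 | M₂..M₄: k=2: 0+510+54·3·34=6018; k=3: 810+0+54·5·34=9990 → min 6018.
Length 4: M₁..M₄: k=1: 0+6018+9·54·34=22542; k=2: 1458+510+9·3·34=2886; k=3: 1593+0+9·5·34=3123 → min 2886.
Optimal order: ((M₁ × M₂) × (M₃ × M₄)) with cost 2886.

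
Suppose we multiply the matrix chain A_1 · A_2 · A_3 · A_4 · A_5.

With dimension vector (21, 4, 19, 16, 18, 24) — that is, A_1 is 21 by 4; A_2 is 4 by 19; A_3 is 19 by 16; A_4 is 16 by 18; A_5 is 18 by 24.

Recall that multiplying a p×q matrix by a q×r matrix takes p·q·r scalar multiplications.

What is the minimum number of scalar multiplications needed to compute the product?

6112

Adjacent pairs: A_1A_2 = 21·4·19 = 1596; A_2A_3 = 4·19·16 = 1216; A_3A_4 = 19·16·18 = 5472; A_4A_5 = 16·18·24 = 6912.
Length 3: A_1..A_3: k=1: 0+1216+21·4·16=2560; k=2: 1596+0+21·19·16=7980 → min 2560 | A_2..A_4: k=2: 0+5472+4·19·18=6840; k=3: 1216+0+4·16·18=2368 → min 2368 | A_3..A_5: k=3: 0+6912+19·16·24=14208; k=4: 5472+0+19·18·24=13680 → min 13680.
Length 4: A_1..A_4: k=1: 0+2368+21·4·18=3880; k=2: 1596+5472+21·19·18=14250; k=3: 2560+0+21·16·18=8608 → min 3880 | A_2..A_5: k=2: 0+13680+4·19·24=15504; k=3: 1216+6912+4·16·24=9664; k=4: 2368+0+4·18·24=4096 → min 4096.
Length 5: A_1..A_5: k=1: 0+4096+21·4·24=6112; k=2: 1596+13680+21·19·24=24852; k=3: 2560+6912+21·16·24=17536; k=4: 3880+0+21·18·24=12952 → min 6112.
Optimal order: (A_1 · (((A_2 · A_3) · A_4) · A_5)) with cost 6112.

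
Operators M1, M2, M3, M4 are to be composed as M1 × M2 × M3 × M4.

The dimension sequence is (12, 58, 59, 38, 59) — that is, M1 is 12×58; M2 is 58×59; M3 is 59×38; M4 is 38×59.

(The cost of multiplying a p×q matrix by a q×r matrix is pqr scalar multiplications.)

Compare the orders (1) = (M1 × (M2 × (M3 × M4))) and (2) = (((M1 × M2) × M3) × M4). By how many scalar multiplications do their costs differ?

280368

Order (1) = (M1 × (M2 × (M3 × M4))): (M3 × M4): 59×38 by 38×59 → 59×59, cost 59·38·59 = 132278; (M2 × (M3 × M4)): 58×59 by 59×59 → 58×59, cost 58·59·59 = 201898; cumulative 334176; (M1 × (M2 × (M3 × M4))): 12×58 by 58×59 → 12×59, cost 12·58·59 = 41064; cumulative 375240. Total 375240.
Order (2) = (((M1 × M2) × M3) × M4): (M1 × M2): 12×58 by 58×59 → 12×59, cost 12·58·59 = 41064; ((M1 × M2) × M3): 12×59 by 59×38 → 12×38, cost 12·59·38 = 26904; cumulative 67968; (((M1 × M2) × M3) × M4): 12×38 by 38×59 → 12×59, cost 12·38·59 = 26904; cumulative 94872. Total 94872.
Difference: |375240 − 94872| = 280368.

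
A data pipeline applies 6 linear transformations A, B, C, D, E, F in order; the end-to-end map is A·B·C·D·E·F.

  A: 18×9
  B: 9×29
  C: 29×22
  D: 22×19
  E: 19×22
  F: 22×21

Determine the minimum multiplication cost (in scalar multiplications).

Adjacent pairs: AB = 18·9·29 = 4698; BC = 9·29·22 = 5742; CD = 29·22·19 = 12122; DE = 22·19·22 = 9196; EF = 19·22·21 = 8778.
Length 3: A..C: k=1: 0+5742+18·9·22=9306; k=2: 4698+0+18·29·22=16182 → min 9306 | B..D: k=2: 0+12122+9·29·19=17081; k=3: 5742+0+9·22·19=9504 → min 9504 | C..E: k=3: 0+9196+29·22·22=23232; k=4: 12122+0+29·19·22=24244 → min 23232 | D..F: k=4: 0+8778+22·19·21=17556; k=5: 9196+0+22·22·21=19360 → min 17556.
Length 4: A..D: k=1: 0+9504+18·9·19=12582; k=2: 4698+12122+18·29·19=26738; k=3: 9306+0+18·22·19=16830 → min 12582 | B..E: k=2: 0+23232+9·29·22=28974; k=3: 5742+9196+9·22·22=19294; k=4: 9504+0+9·19·22=13266 → min 13266 | C..F: k=3: 0+17556+29·22·21=30954; k=4: 12122+8778+29·19·21=32471; k=5: 23232+0+29·22·21=36630 → min 30954.
Length 5: A..E: k=1: 0+13266+18·9·22=16830; k=2: 4698+23232+18·29·22=39414; k=3: 9306+9196+18·22·22=27214; k=4: 12582+0+18·19·22=20106 → min 16830 | B..F: k=2: 0+30954+9·29·21=36435; k=3: 5742+17556+9·22·21=27456; k=4: 9504+8778+9·19·21=21873; k=5: 13266+0+9·22·21=17424 → min 17424.
Length 6: A..F: k=1: 0+17424+18·9·21=20826; k=2: 4698+30954+18·29·21=46614; k=3: 9306+17556+18·22·21=35178; k=4: 12582+8778+18·19·21=28542; k=5: 16830+0+18·22·21=25146 → min 20826.
Optimal order: (A·((((B·C)·D)·E)·F)) with cost 20826.

20826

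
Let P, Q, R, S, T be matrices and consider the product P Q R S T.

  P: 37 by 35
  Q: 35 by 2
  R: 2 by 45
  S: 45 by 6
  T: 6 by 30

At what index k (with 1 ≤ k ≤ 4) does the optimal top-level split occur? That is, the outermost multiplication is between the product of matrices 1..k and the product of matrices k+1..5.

2

Adjacent pairs: PQ = 37·35·2 = 2590; QR = 35·2·45 = 3150; RS = 2·45·6 = 540; ST = 45·6·30 = 8100.
Length 3: P..R: k=1: 0+3150+37·35·45=61425; k=2: 2590+0+37·2·45=5920 → min 5920 | Q..S: k=2: 0+540+35·2·6=960; k=3: 3150+0+35·45·6=12600 → min 960 | R..T: k=3: 0+8100+2·45·30=10800; k=4: 540+0+2·6·30=900 → min 900.
Length 4: P..S: k=1: 0+960+37·35·6=8730; k=2: 2590+540+37·2·6=3574; k=3: 5920+0+37·45·6=15910 → min 3574 | Q..T: k=2: 0+900+35·2·30=3000; k=3: 3150+8100+35·45·30=58500; k=4: 960+0+35·6·30=7260 → min 3000.
Top-level splits: k=1: (P..P)·(Q..T) → 0+3000+37·35·30 = 41850; k=2: (P..Q)·(R..T) → 2590+900+37·2·30 = 5710; k=3: (P..R)·(S..T) → 5920+8100+37·45·30 = 63970; k=4: (P..S)·(T..T) → 3574+0+37·6·30 = 10234.
Best split is after Q, i.e. k = 2.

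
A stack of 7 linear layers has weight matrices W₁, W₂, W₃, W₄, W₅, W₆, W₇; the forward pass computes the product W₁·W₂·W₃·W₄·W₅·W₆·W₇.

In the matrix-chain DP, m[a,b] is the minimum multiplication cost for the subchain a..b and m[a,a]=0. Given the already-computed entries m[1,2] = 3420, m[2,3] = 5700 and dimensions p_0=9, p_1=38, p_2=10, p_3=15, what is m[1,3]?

m[1,3] = min over k∈[1,2] of m[1,k]+m[k+1,3]+p_{0}·p_k·p_{3}.
k=1: 0 + 5700 + 9·38·15 = 10830; k=2: 3420 + 0 + 9·10·15 = 4770.
Minimum: 4770 at k=2.

4770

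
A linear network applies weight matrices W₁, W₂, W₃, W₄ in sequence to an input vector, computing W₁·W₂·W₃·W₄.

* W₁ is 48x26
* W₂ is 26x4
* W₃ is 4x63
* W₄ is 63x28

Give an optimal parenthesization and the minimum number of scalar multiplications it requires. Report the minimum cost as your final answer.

17424

Adjacent pairs: W₁W₂ = 48·26·4 = 4992; W₂W₃ = 26·4·63 = 6552; W₃W₄ = 4·63·28 = 7056.
Length 3: W₁..W₃: k=1: 0+6552+48·26·63=85176; k=2: 4992+0+48·4·63=17088 → min 17088 | W₂..W₄: k=2: 0+7056+26·4·28=9968; k=3: 6552+0+26·63·28=52416 → min 9968.
Length 4: W₁..W₄: k=1: 0+9968+48·26·28=44912; k=2: 4992+7056+48·4·28=17424; k=3: 17088+0+48·63·28=101760 → min 17424.
Optimal parenthesization: ((W₁·W₂)·(W₃·W₄)) with cost 17424.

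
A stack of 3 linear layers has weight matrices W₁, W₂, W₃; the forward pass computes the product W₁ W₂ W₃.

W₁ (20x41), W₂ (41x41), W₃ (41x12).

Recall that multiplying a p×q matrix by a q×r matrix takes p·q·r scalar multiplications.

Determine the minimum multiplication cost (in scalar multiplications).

Order (W₁ (W₂ W₃)): (W₂ W₃): 41×41 by 41×12 → 41×12, cost 41·41·12 = 20172; (W₁ (W₂ W₃)): 20×41 by 41×12 → 20×12, cost 20·41·12 = 9840; cumulative 30012. Total 30012.
Order ((W₁ W₂) W₃): (W₁ W₂): 20×41 by 41×41 → 20×41, cost 20·41·41 = 33620; ((W₁ W₂) W₃): 20×41 by 41×12 → 20×12, cost 20·41·12 = 9840; cumulative 43460. Total 43460.
Minimum: 30012.

30012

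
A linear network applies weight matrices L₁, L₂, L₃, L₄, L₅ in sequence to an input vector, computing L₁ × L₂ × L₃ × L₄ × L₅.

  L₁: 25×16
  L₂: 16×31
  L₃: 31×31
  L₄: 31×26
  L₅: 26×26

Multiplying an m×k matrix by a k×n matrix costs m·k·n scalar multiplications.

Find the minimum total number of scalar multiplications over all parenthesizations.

49488

Adjacent pairs: L₁L₂ = 25·16·31 = 12400; L₂L₃ = 16·31·31 = 15376; L₃L₄ = 31·31·26 = 24986; L₄L₅ = 31·26·26 = 20956.
Length 3: L₁..L₃: k=1: 0+15376+25·16·31=27776; k=2: 12400+0+25·31·31=36425 → min 27776 | L₂..L₄: k=2: 0+24986+16·31·26=37882; k=3: 15376+0+16·31·26=28272 → min 28272 | L₃..L₅: k=3: 0+20956+31·31·26=45942; k=4: 24986+0+31·26·26=45942 → min 45942.
Length 4: L₁..L₄: k=1: 0+28272+25·16·26=38672; k=2: 12400+24986+25·31·26=57536; k=3: 27776+0+25·31·26=47926 → min 38672 | L₂..L₅: k=2: 0+45942+16·31·26=58838; k=3: 15376+20956+16·31·26=49228; k=4: 28272+0+16·26·26=39088 → min 39088.
Length 5: L₁..L₅: k=1: 0+39088+25·16·26=49488; k=2: 12400+45942+25·31·26=78492; k=3: 27776+20956+25·31·26=68882; k=4: 38672+0+25·26·26=55572 → min 49488.
Optimal order: (L₁ × (((L₂ × L₃) × L₄) × L₅)) with cost 49488.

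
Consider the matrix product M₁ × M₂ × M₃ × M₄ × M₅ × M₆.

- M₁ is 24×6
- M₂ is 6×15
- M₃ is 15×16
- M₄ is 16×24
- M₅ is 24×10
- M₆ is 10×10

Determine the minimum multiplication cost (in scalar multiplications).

Adjacent pairs: M₁M₂ = 24·6·15 = 2160; M₂M₃ = 6·15·16 = 1440; M₃M₄ = 15·16·24 = 5760; M₄M₅ = 16·24·10 = 3840; M₅M₆ = 24·10·10 = 2400.
Length 3: M₁..M₃: k=1: 0+1440+24·6·16=3744; k=2: 2160+0+24·15·16=7920 → min 3744 | M₂..M₄: k=2: 0+5760+6·15·24=7920; k=3: 1440+0+6·16·24=3744 → min 3744 | M₃..M₅: k=3: 0+3840+15·16·10=6240; k=4: 5760+0+15·24·10=9360 → min 6240 | M₄..M₆: k=4: 0+2400+16·24·10=6240; k=5: 3840+0+16·10·10=5440 → min 5440.
Length 4: M₁..M₄: k=1: 0+3744+24·6·24=7200; k=2: 2160+5760+24·15·24=16560; k=3: 3744+0+24·16·24=12960 → min 7200 | M₂..M₅: k=2: 0+6240+6·15·10=7140; k=3: 1440+3840+6·16·10=6240; k=4: 3744+0+6·24·10=5184 → min 5184 | M₃..M₆: k=3: 0+5440+15·16·10=7840; k=4: 5760+2400+15·24·10=11760; k=5: 6240+0+15·10·10=7740 → min 7740.
Length 5: M₁..M₅: k=1: 0+5184+24·6·10=6624; k=2: 2160+6240+24·15·10=12000; k=3: 3744+3840+24·16·10=11424; k=4: 7200+0+24·24·10=12960 → min 6624 | M₂..M₆: k=2: 0+7740+6·15·10=8640; k=3: 1440+5440+6·16·10=7840; k=4: 3744+2400+6·24·10=7584; k=5: 5184+0+6·10·10=5784 → min 5784.
Length 6: M₁..M₆: k=1: 0+5784+24·6·10=7224; k=2: 2160+7740+24·15·10=13500; k=3: 3744+5440+24·16·10=13024; k=4: 7200+2400+24·24·10=15360; k=5: 6624+0+24·10·10=9024 → min 7224.
Optimal order: (M₁ × ((((M₂ × M₃) × M₄) × M₅) × M₆)) with cost 7224.

7224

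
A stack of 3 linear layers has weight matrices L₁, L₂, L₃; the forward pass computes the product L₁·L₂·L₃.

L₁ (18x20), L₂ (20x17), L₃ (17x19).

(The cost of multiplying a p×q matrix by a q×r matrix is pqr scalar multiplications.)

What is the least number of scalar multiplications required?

Order (L₁·(L₂·L₃)): (L₂·L₃): 20×17 by 17×19 → 20×19, cost 20·17·19 = 6460; (L₁·(L₂·L₃)): 18×20 by 20×19 → 18×19, cost 18·20·19 = 6840; cumulative 13300. Total 13300.
Order ((L₁·L₂)·L₃): (L₁·L₂): 18×20 by 20×17 → 18×17, cost 18·20·17 = 6120; ((L₁·L₂)·L₃): 18×17 by 17×19 → 18×19, cost 18·17·19 = 5814; cumulative 11934. Total 11934.
Minimum: 11934.

11934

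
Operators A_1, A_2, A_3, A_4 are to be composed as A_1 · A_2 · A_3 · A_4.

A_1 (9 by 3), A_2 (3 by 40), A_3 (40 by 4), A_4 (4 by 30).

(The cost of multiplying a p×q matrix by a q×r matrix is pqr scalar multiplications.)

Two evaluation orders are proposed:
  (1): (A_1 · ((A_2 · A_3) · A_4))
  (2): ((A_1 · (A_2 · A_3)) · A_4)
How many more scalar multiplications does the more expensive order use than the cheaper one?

Order (1) = (A_1 · ((A_2 · A_3) · A_4)): (A_2 · A_3): 3×40 by 40×4 → 3×4, cost 3·40·4 = 480; ((A_2 · A_3) · A_4): 3×4 by 4×30 → 3×30, cost 3·4·30 = 360; cumulative 840; (A_1 · ((A_2 · A_3) · A_4)): 9×3 by 3×30 → 9×30, cost 9·3·30 = 810; cumulative 1650. Total 1650.
Order (2) = ((A_1 · (A_2 · A_3)) · A_4): (A_2 · A_3): 3×40 by 40×4 → 3×4, cost 3·40·4 = 480; (A_1 · (A_2 · A_3)): 9×3 by 3×4 → 9×4, cost 9·3·4 = 108; cumulative 588; ((A_1 · (A_2 · A_3)) · A_4): 9×4 by 4×30 → 9×30, cost 9·4·30 = 1080; cumulative 1668. Total 1668.
Difference: |1650 − 1668| = 18.

18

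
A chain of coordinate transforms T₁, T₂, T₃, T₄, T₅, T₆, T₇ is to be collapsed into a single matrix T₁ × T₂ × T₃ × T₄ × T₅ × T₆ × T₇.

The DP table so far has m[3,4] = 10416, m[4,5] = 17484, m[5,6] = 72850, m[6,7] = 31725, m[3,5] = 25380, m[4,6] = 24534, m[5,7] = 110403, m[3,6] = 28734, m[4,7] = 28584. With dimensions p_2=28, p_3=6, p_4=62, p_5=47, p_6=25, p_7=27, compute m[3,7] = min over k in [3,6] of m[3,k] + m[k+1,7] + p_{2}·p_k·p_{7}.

m[3,7] = min over k∈[3,6] of m[3,k]+m[k+1,7]+p_{2}·p_k·p_{7}.
k=3: 0 + 28584 + 28·6·27 = 33120; k=4: 10416 + 110403 + 28·62·27 = 167691; k=5: 25380 + 31725 + 28·47·27 = 92637; k=6: 28734 + 0 + 28·25·27 = 47634.
Minimum: 33120 at k=3.

33120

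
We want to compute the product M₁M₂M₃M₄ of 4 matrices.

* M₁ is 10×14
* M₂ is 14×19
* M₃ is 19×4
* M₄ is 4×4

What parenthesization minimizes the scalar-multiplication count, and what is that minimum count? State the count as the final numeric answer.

1784

Adjacent pairs: M₁M₂ = 10·14·19 = 2660; M₂M₃ = 14·19·4 = 1064; M₃M₄ = 19·4·4 = 304.
Length 3: M₁..M₃: k=1: 0+1064+10·14·4=1624; k=2: 2660+0+10·19·4=3420 → min 1624 | M₂..M₄: k=2: 0+304+14·19·4=1368; k=3: 1064+0+14·4·4=1288 → min 1288.
Length 4: M₁..M₄: k=1: 0+1288+10·14·4=1848; k=2: 2660+304+10·19·4=3724; k=3: 1624+0+10·4·4=1784 → min 1784.
Optimal parenthesization: ((M₁(M₂M₃))M₄) with cost 1784.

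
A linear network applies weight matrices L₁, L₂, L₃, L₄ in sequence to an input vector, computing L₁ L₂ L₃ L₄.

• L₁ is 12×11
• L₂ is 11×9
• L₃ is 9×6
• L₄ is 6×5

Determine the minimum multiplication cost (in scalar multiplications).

Adjacent pairs: L₁L₂ = 12·11·9 = 1188; L₂L₃ = 11·9·6 = 594; L₃L₄ = 9·6·5 = 270.
Length 3: L₁..L₃: k=1: 0+594+12·11·6=1386; k=2: 1188+0+12·9·6=1836 → min 1386 | L₂..L₄: k=2: 0+270+11·9·5=765; k=3: 594+0+11·6·5=924 → min 765.
Length 4: L₁..L₄: k=1: 0+765+12·11·5=1425; k=2: 1188+270+12·9·5=1998; k=3: 1386+0+12·6·5=1746 → min 1425.
Optimal order: (L₁ (L₂ (L₃ L₄))) with cost 1425.

1425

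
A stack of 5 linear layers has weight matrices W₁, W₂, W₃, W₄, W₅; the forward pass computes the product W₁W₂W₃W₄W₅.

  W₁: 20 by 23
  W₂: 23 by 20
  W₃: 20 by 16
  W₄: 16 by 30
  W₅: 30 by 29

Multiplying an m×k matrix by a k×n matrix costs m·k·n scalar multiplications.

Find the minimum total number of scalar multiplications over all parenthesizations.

37920

Adjacent pairs: W₁W₂ = 20·23·20 = 9200; W₂W₃ = 23·20·16 = 7360; W₃W₄ = 20·16·30 = 9600; W₄W₅ = 16·30·29 = 13920.
Length 3: W₁..W₃: k=1: 0+7360+20·23·16=14720; k=2: 9200+0+20·20·16=15600 → min 14720 | W₂..W₄: k=2: 0+9600+23·20·30=23400; k=3: 7360+0+23·16·30=18400 → min 18400 | W₃..W₅: k=3: 0+13920+20·16·29=23200; k=4: 9600+0+20·30·29=27000 → min 23200.
Length 4: W₁..W₄: k=1: 0+18400+20·23·30=32200; k=2: 9200+9600+20·20·30=30800; k=3: 14720+0+20·16·30=24320 → min 24320 | W₂..W₅: k=2: 0+23200+23·20·29=36540; k=3: 7360+13920+23·16·29=31952; k=4: 18400+0+23·30·29=38410 → min 31952.
Length 5: W₁..W₅: k=1: 0+31952+20·23·29=45292; k=2: 9200+23200+20·20·29=44000; k=3: 14720+13920+20·16·29=37920; k=4: 24320+0+20·30·29=41720 → min 37920.
Optimal order: ((W₁(W₂W₃))(W₄W₅)) with cost 37920.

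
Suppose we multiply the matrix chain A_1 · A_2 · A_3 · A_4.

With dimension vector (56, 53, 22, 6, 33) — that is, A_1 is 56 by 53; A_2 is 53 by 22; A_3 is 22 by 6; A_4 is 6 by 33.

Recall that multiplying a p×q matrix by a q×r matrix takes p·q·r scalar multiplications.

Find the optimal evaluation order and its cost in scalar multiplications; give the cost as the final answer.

35892

Adjacent pairs: A_1A_2 = 56·53·22 = 65296; A_2A_3 = 53·22·6 = 6996; A_3A_4 = 22·6·33 = 4356.
Length 3: A_1..A_3: k=1: 0+6996+56·53·6=24804; k=2: 65296+0+56·22·6=72688 → min 24804 | A_2..A_4: k=2: 0+4356+53·22·33=42834; k=3: 6996+0+53·6·33=17490 → min 17490.
Length 4: A_1..A_4: k=1: 0+17490+56·53·33=115434; k=2: 65296+4356+56·22·33=110308; k=3: 24804+0+56·6·33=35892 → min 35892.
Optimal parenthesization: ((A_1 · (A_2 · A_3)) · A_4) with cost 35892.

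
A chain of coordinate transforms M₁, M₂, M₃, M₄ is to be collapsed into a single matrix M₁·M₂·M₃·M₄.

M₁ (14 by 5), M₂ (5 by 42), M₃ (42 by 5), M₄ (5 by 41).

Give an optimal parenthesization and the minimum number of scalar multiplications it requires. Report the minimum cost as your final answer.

Adjacent pairs: M₁M₂ = 14·5·42 = 2940; M₂M₃ = 5·42·5 = 1050; M₃M₄ = 42·5·41 = 8610.
Length 3: M₁..M₃: k=1: 0+1050+14·5·5=1400; k=2: 2940+0+14·42·5=5880 → min 1400 | M₂..M₄: k=2: 0+8610+5·42·41=17220; k=3: 1050+0+5·5·41=2075 → min 2075.
Length 4: M₁..M₄: k=1: 0+2075+14·5·41=4945; k=2: 2940+8610+14·42·41=35658; k=3: 1400+0+14·5·41=4270 → min 4270.
Optimal parenthesization: ((M₁·(M₂·M₃))·M₄) with cost 4270.

4270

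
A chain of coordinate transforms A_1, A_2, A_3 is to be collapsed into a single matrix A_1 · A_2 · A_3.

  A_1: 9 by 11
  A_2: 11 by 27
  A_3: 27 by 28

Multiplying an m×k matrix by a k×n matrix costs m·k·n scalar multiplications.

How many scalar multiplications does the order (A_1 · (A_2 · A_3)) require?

11088

(A_2 · A_3): 11×27 by 27×28 → 11×28, cost 11·27·28 = 8316
(A_1 · (A_2 · A_3)): 9×11 by 11×28 → 9×28, cost 9·11·28 = 2772; cumulative 11088
Total: 11088 scalar multiplications.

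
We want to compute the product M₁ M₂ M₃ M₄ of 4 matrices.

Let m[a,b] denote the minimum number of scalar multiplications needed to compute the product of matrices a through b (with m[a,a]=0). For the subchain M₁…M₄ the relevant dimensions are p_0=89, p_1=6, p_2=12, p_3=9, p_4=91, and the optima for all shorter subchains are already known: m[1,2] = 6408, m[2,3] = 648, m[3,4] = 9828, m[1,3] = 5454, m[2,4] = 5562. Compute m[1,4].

54156

m[1,4] = min over k∈[1,3] of m[1,k]+m[k+1,4]+p_{0}·p_k·p_{4}.
k=1: 0 + 5562 + 89·6·91 = 54156; k=2: 6408 + 9828 + 89·12·91 = 113424; k=3: 5454 + 0 + 89·9·91 = 78345.
Minimum: 54156 at k=1.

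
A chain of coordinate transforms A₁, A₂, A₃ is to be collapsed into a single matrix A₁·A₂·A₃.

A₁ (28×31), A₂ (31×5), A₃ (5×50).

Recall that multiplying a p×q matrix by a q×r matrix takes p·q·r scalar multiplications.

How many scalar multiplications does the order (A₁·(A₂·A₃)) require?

51150

(A₂·A₃): 31×5 by 5×50 → 31×50, cost 31·5·50 = 7750
(A₁·(A₂·A₃)): 28×31 by 31×50 → 28×50, cost 28·31·50 = 43400; cumulative 51150
Total: 51150 scalar multiplications.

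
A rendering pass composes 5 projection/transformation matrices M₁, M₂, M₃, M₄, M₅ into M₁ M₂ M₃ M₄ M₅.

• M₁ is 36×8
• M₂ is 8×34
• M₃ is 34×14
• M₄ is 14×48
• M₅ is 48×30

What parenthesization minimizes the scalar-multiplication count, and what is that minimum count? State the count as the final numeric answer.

Adjacent pairs: M₁M₂ = 36·8·34 = 9792; M₂M₃ = 8·34·14 = 3808; M₃M₄ = 34·14·48 = 22848; M₄M₅ = 14·48·30 = 20160.
Length 3: M₁..M₃: k=1: 0+3808+36·8·14=7840; k=2: 9792+0+36·34·14=26928 → min 7840 | M₂..M₄: k=2: 0+22848+8·34·48=35904; k=3: 3808+0+8·14·48=9184 → min 9184 | M₃..M₅: k=3: 0+20160+34·14·30=34440; k=4: 22848+0+34·48·30=71808 → min 34440.
Length 4: M₁..M₄: k=1: 0+9184+36·8·48=23008; k=2: 9792+22848+36·34·48=91392; k=3: 7840+0+36·14·48=32032 → min 23008 | M₂..M₅: k=2: 0+34440+8·34·30=42600; k=3: 3808+20160+8·14·30=27328; k=4: 9184+0+8·48·30=20704 → min 20704.
Length 5: M₁..M₅: k=1: 0+20704+36·8·30=29344; k=2: 9792+34440+36·34·30=80952; k=3: 7840+20160+36·14·30=43120; k=4: 23008+0+36·48·30=74848 → min 29344.
Optimal parenthesization: (M₁ (((M₂ M₃) M₄) M₅)) with cost 29344.

29344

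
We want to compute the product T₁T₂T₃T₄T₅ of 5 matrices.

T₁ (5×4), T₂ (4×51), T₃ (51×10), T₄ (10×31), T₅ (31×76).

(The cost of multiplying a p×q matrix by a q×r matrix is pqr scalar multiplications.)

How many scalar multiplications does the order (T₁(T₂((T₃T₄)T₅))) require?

(T₃T₄): 51×10 by 10×31 → 51×31, cost 51·10·31 = 15810
((T₃T₄)T₅): 51×31 by 31×76 → 51×76, cost 51·31·76 = 120156; cumulative 135966
(T₂((T₃T₄)T₅)): 4×51 by 51×76 → 4×76, cost 4·51·76 = 15504; cumulative 151470
(T₁(T₂((T₃T₄)T₅))): 5×4 by 4×76 → 5×76, cost 5·4·76 = 1520; cumulative 152990
Total: 152990 scalar multiplications.

152990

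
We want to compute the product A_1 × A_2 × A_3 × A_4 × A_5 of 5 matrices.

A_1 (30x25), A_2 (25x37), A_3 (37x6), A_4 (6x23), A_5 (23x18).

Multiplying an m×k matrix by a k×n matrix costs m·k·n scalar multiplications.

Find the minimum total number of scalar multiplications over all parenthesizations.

Adjacent pairs: A_1A_2 = 30·25·37 = 27750; A_2A_3 = 25·37·6 = 5550; A_3A_4 = 37·6·23 = 5106; A_4A_5 = 6·23·18 = 2484.
Length 3: A_1..A_3: k=1: 0+5550+30·25·6=10050; k=2: 27750+0+30·37·6=34410 → min 10050 | A_2..A_4: k=2: 0+5106+25·37·23=26381; k=3: 5550+0+25·6·23=9000 → min 9000 | A_3..A_5: k=3: 0+2484+37·6·18=6480; k=4: 5106+0+37·23·18=20424 → min 6480.
Length 4: A_1..A_4: k=1: 0+9000+30·25·23=26250; k=2: 27750+5106+30·37·23=58386; k=3: 10050+0+30·6·23=14190 → min 14190 | A_2..A_5: k=2: 0+6480+25·37·18=23130; k=3: 5550+2484+25·6·18=10734; k=4: 9000+0+25·23·18=19350 → min 10734.
Length 5: A_1..A_5: k=1: 0+10734+30·25·18=24234; k=2: 27750+6480+30·37·18=54210; k=3: 10050+2484+30·6·18=15774; k=4: 14190+0+30·23·18=26610 → min 15774.
Optimal order: ((A_1 × (A_2 × A_3)) × (A_4 × A_5)) with cost 15774.

15774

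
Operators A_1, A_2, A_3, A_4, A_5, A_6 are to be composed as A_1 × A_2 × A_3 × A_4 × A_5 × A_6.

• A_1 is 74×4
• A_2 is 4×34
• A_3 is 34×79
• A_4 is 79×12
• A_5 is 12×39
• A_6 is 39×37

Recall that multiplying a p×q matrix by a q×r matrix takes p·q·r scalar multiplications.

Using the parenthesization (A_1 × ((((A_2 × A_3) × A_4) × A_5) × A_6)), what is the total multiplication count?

(A_2 × A_3): 4×34 by 34×79 → 4×79, cost 4·34·79 = 10744
((A_2 × A_3) × A_4): 4×79 by 79×12 → 4×12, cost 4·79·12 = 3792; cumulative 14536
(((A_2 × A_3) × A_4) × A_5): 4×12 by 12×39 → 4×39, cost 4·12·39 = 1872; cumulative 16408
((((A_2 × A_3) × A_4) × A_5) × A_6): 4×39 by 39×37 → 4×37, cost 4·39·37 = 5772; cumulative 22180
(A_1 × ((((A_2 × A_3) × A_4) × A_5) × A_6)): 74×4 by 4×37 → 74×37, cost 74·4·37 = 10952; cumulative 33132
Total: 33132 scalar multiplications.

33132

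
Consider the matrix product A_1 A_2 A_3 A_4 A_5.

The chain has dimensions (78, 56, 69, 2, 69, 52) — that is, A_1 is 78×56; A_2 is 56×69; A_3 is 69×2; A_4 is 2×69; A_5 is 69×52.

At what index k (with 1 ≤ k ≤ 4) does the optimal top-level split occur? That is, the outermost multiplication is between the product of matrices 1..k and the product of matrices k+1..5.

3

Adjacent pairs: A_1A_2 = 78·56·69 = 301392; A_2A_3 = 56·69·2 = 7728; A_3A_4 = 69·2·69 = 9522; A_4A_5 = 2·69·52 = 7176.
Length 3: A_1..A_3: k=1: 0+7728+78·56·2=16464; k=2: 301392+0+78·69·2=312156 → min 16464 | A_2..A_4: k=2: 0+9522+56·69·69=276138; k=3: 7728+0+56·2·69=15456 → min 15456 | A_3..A_5: k=3: 0+7176+69·2·52=14352; k=4: 9522+0+69·69·52=257094 → min 14352.
Length 4: A_1..A_4: k=1: 0+15456+78·56·69=316848; k=2: 301392+9522+78·69·69=682272; k=3: 16464+0+78·2·69=27228 → min 27228 | A_2..A_5: k=2: 0+14352+56·69·52=215280; k=3: 7728+7176+56·2·52=20728; k=4: 15456+0+56·69·52=216384 → min 20728.
Top-level splits: k=1: (A_1..A_1)·(A_2..A_5) → 0+20728+78·56·52 = 247864; k=2: (A_1..A_2)·(A_3..A_5) → 301392+14352+78·69·52 = 595608; k=3: (A_1..A_3)·(A_4..A_5) → 16464+7176+78·2·52 = 31752; k=4: (A_1..A_4)·(A_5..A_5) → 27228+0+78·69·52 = 307092.
Best split is after A_3, i.e. k = 3.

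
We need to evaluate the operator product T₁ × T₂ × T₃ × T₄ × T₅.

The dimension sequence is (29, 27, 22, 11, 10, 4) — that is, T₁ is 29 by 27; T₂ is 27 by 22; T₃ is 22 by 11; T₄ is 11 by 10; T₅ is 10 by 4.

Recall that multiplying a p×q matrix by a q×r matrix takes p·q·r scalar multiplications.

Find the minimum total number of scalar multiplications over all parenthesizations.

Adjacent pairs: T₁T₂ = 29·27·22 = 17226; T₂T₃ = 27·22·11 = 6534; T₃T₄ = 22·11·10 = 2420; T₄T₅ = 11·10·4 = 440.
Length 3: T₁..T₃: k=1: 0+6534+29·27·11=15147; k=2: 17226+0+29·22·11=24244 → min 15147 | T₂..T₄: k=2: 0+2420+27·22·10=8360; k=3: 6534+0+27·11·10=9504 → min 8360 | T₃..T₅: k=3: 0+440+22·11·4=1408; k=4: 2420+0+22·10·4=3300 → min 1408.
Length 4: T₁..T₄: k=1: 0+8360+29·27·10=16190; k=2: 17226+2420+29·22·10=26026; k=3: 15147+0+29·11·10=18337 → min 16190 | T₂..T₅: k=2: 0+1408+27·22·4=3784; k=3: 6534+440+27·11·4=8162; k=4: 8360+0+27·10·4=9440 → min 3784.
Length 5: T₁..T₅: k=1: 0+3784+29·27·4=6916; k=2: 17226+1408+29·22·4=21186; k=3: 15147+440+29·11·4=16863; k=4: 16190+0+29·10·4=17350 → min 6916.
Optimal order: (T₁ × (T₂ × (T₃ × (T₄ × T₅)))) with cost 6916.

6916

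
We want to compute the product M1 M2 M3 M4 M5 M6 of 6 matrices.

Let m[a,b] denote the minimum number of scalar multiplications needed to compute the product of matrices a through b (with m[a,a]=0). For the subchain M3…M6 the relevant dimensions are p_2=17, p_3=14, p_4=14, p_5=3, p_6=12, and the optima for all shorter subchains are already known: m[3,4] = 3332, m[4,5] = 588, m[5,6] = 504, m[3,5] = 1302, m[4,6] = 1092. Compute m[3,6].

1914

m[3,6] = min over k∈[3,5] of m[3,k]+m[k+1,6]+p_{2}·p_k·p_{6}.
k=3: 0 + 1092 + 17·14·12 = 3948; k=4: 3332 + 504 + 17·14·12 = 6692; k=5: 1302 + 0 + 17·3·12 = 1914.
Minimum: 1914 at k=5.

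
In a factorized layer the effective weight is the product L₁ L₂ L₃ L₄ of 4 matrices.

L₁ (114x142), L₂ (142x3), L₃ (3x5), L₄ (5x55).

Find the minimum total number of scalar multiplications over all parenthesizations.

Adjacent pairs: L₁L₂ = 114·142·3 = 48564; L₂L₃ = 142·3·5 = 2130; L₃L₄ = 3·5·55 = 825.
Length 3: L₁..L₃: k=1: 0+2130+114·142·5=83070; k=2: 48564+0+114·3·5=50274 → min 50274 | L₂..L₄: k=2: 0+825+142·3·55=24255; k=3: 2130+0+142·5·55=41180 → min 24255.
Length 4: L₁..L₄: k=1: 0+24255+114·142·55=914595; k=2: 48564+825+114·3·55=68199; k=3: 50274+0+114·5·55=81624 → min 68199.
Optimal order: ((L₁ L₂) (L₃ L₄)) with cost 68199.

68199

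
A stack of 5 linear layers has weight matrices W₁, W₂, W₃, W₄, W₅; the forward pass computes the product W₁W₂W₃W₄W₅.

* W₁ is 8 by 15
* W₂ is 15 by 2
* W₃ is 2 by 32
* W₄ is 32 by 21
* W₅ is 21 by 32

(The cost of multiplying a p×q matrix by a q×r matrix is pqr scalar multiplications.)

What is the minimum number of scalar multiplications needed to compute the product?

3440

Adjacent pairs: W₁W₂ = 8·15·2 = 240; W₂W₃ = 15·2·32 = 960; W₃W₄ = 2·32·21 = 1344; W₄W₅ = 32·21·32 = 21504.
Length 3: W₁..W₃: k=1: 0+960+8·15·32=4800; k=2: 240+0+8·2·32=752 → min 752 | W₂..W₄: k=2: 0+1344+15·2·21=1974; k=3: 960+0+15·32·21=11040 → min 1974 | W₃..W₅: k=3: 0+21504+2·32·32=23552; k=4: 1344+0+2·21·32=2688 → min 2688.
Length 4: W₁..W₄: k=1: 0+1974+8·15·21=4494; k=2: 240+1344+8·2·21=1920; k=3: 752+0+8·32·21=6128 → min 1920 | W₂..W₅: k=2: 0+2688+15·2·32=3648; k=3: 960+21504+15·32·32=37824; k=4: 1974+0+15·21·32=12054 → min 3648.
Length 5: W₁..W₅: k=1: 0+3648+8·15·32=7488; k=2: 240+2688+8·2·32=3440; k=3: 752+21504+8·32·32=30448; k=4: 1920+0+8·21·32=7296 → min 3440.
Optimal order: ((W₁W₂)((W₃W₄)W₅)) with cost 3440.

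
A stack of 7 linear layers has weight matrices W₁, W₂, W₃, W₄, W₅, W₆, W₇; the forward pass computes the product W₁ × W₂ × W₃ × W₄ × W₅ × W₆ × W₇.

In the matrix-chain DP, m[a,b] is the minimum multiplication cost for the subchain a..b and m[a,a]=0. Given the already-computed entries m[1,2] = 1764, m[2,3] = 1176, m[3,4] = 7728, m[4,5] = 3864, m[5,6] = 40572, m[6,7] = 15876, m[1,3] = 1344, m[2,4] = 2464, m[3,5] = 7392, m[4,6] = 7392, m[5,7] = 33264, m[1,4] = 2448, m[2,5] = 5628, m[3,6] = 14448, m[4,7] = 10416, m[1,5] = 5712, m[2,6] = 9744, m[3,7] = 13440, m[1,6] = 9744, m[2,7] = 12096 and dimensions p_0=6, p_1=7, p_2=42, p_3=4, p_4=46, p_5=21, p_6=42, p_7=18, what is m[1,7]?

12192

m[1,7] = min over k∈[1,6] of m[1,k]+m[k+1,7]+p_{0}·p_k·p_{7}.
k=1: 0 + 12096 + 6·7·18 = 12852; k=2: 1764 + 13440 + 6·42·18 = 19740; k=3: 1344 + 10416 + 6·4·18 = 12192; k=4: 2448 + 33264 + 6·46·18 = 40680; k=5: 5712 + 15876 + 6·21·18 = 23856; k=6: 9744 + 0 + 6·42·18 = 14280.
Minimum: 12192 at k=3.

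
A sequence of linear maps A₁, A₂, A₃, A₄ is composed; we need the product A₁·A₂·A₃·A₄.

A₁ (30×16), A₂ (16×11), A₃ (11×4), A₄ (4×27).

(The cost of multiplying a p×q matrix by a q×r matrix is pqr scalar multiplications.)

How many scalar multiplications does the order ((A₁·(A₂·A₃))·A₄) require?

5864

(A₂·A₃): 16×11 by 11×4 → 16×4, cost 16·11·4 = 704
(A₁·(A₂·A₃)): 30×16 by 16×4 → 30×4, cost 30·16·4 = 1920; cumulative 2624
((A₁·(A₂·A₃))·A₄): 30×4 by 4×27 → 30×27, cost 30·4·27 = 3240; cumulative 5864
Total: 5864 scalar multiplications.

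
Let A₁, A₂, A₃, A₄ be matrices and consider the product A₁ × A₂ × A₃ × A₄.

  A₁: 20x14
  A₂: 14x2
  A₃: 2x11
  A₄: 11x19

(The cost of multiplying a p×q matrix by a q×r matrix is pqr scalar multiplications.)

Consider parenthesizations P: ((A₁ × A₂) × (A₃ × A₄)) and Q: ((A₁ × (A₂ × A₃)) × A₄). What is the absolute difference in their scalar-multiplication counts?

Order P = ((A₁ × A₂) × (A₃ × A₄)): (A₁ × A₂): 20×14 by 14×2 → 20×2, cost 20·14·2 = 560; (A₃ × A₄): 2×11 by 11×19 → 2×19, cost 2·11·19 = 418; ((A₁ × A₂) × (A₃ × A₄)): 20×2 by 2×19 → 20×19, cost 20·2·19 = 760; cumulative 1738. Total 1738.
Order Q = ((A₁ × (A₂ × A₃)) × A₄): (A₂ × A₃): 14×2 by 2×11 → 14×11, cost 14·2·11 = 308; (A₁ × (A₂ × A₃)): 20×14 by 14×11 → 20×11, cost 20·14·11 = 3080; cumulative 3388; ((A₁ × (A₂ × A₃)) × A₄): 20×11 by 11×19 → 20×19, cost 20·11·19 = 4180; cumulative 7568. Total 7568.
Difference: |1738 − 7568| = 5830.

5830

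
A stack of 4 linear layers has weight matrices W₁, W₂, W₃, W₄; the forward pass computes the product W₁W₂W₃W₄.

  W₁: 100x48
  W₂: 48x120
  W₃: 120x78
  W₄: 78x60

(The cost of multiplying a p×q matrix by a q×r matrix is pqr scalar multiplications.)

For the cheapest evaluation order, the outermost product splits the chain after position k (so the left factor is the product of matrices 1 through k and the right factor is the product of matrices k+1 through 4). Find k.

1

Adjacent pairs: W₁W₂ = 100·48·120 = 576000; W₂W₃ = 48·120·78 = 449280; W₃W₄ = 120·78·60 = 561600.
Length 3: W₁..W₃: k=1: 0+449280+100·48·78=823680; k=2: 576000+0+100·120·78=1512000 → min 823680 | W₂..W₄: k=2: 0+561600+48·120·60=907200; k=3: 449280+0+48·78·60=673920 → min 673920.
Top-level splits: k=1: (W₁..W₁)·(W₂..W₄) → 0+673920+100·48·60 = 961920; k=2: (W₁..W₂)·(W₃..W₄) → 576000+561600+100·120·60 = 1857600; k=3: (W₁..W₃)·(W₄..W₄) → 823680+0+100·78·60 = 1291680.
Best split is after W₁, i.e. k = 1.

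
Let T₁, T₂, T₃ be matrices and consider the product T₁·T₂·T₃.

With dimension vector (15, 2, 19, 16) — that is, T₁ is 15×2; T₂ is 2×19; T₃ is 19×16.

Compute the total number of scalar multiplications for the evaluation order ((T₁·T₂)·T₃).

5130

(T₁·T₂): 15×2 by 2×19 → 15×19, cost 15·2·19 = 570
((T₁·T₂)·T₃): 15×19 by 19×16 → 15×16, cost 15·19·16 = 4560; cumulative 5130
Total: 5130 scalar multiplications.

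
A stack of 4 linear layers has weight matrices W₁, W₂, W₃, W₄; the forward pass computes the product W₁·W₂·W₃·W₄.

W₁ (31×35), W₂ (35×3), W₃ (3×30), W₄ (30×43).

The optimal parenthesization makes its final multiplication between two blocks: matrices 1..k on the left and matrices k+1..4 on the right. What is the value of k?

Adjacent pairs: W₁W₂ = 31·35·3 = 3255; W₂W₃ = 35·3·30 = 3150; W₃W₄ = 3·30·43 = 3870.
Length 3: W₁..W₃: k=1: 0+3150+31·35·30=35700; k=2: 3255+0+31·3·30=6045 → min 6045 | W₂..W₄: k=2: 0+3870+35·3·43=8385; k=3: 3150+0+35·30·43=48300 → min 8385.
Top-level splits: k=1: (W₁..W₁)·(W₂..W₄) → 0+8385+31·35·43 = 55040; k=2: (W₁..W₂)·(W₃..W₄) → 3255+3870+31·3·43 = 11124; k=3: (W₁..W₃)·(W₄..W₄) → 6045+0+31·30·43 = 46035.
Best split is after W₂, i.e. k = 2.

2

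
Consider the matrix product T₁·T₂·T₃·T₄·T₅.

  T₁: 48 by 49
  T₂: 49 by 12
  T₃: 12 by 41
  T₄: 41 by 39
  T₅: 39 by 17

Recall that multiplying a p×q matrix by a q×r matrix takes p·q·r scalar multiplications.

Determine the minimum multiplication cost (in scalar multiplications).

Adjacent pairs: T₁T₂ = 48·49·12 = 28224; T₂T₃ = 49·12·41 = 24108; T₃T₄ = 12·41·39 = 19188; T₄T₅ = 41·39·17 = 27183.
Length 3: T₁..T₃: k=1: 0+24108+48·49·41=120540; k=2: 28224+0+48·12·41=51840 → min 51840 | T₂..T₄: k=2: 0+19188+49·12·39=42120; k=3: 24108+0+49·41·39=102459 → min 42120 | T₃..T₅: k=3: 0+27183+12·41·17=35547; k=4: 19188+0+12·39·17=27144 → min 27144.
Length 4: T₁..T₄: k=1: 0+42120+48·49·39=133848; k=2: 28224+19188+48·12·39=69876; k=3: 51840+0+48·41·39=128592 → min 69876 | T₂..T₅: k=2: 0+27144+49·12·17=37140; k=3: 24108+27183+49·41·17=85444; k=4: 42120+0+49·39·17=74607 → min 37140.
Length 5: T₁..T₅: k=1: 0+37140+48·49·17=77124; k=2: 28224+27144+48·12·17=65160; k=3: 51840+27183+48·41·17=112479; k=4: 69876+0+48·39·17=101700 → min 65160.
Optimal order: ((T₁·T₂)·((T₃·T₄)·T₅)) with cost 65160.

65160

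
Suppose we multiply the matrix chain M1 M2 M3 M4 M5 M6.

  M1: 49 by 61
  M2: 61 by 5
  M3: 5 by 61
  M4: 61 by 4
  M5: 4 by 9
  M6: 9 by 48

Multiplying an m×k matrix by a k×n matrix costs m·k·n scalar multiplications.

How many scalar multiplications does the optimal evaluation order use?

Adjacent pairs: M1M2 = 49·61·5 = 14945; M2M3 = 61·5·61 = 18605; M3M4 = 5·61·4 = 1220; M4M5 = 61·4·9 = 2196; M5M6 = 4·9·48 = 1728.
Length 3: M1..M3: k=1: 0+18605+49·61·61=200934; k=2: 14945+0+49·5·61=29890 → min 29890 | M2..M4: k=2: 0+1220+61·5·4=2440; k=3: 18605+0+61·61·4=33489 → min 2440 | M3..M5: k=3: 0+2196+5·61·9=4941; k=4: 1220+0+5·4·9=1400 → min 1400 | M4..M6: k=4: 0+1728+61·4·48=13440; k=5: 2196+0+61·9·48=28548 → min 13440.
Length 4: M1..M4: k=1: 0+2440+49·61·4=14396; k=2: 14945+1220+49·5·4=17145; k=3: 29890+0+49·61·4=41846 → min 14396 | M2..M5: k=2: 0+1400+61·5·9=4145; k=3: 18605+2196+61·61·9=54290; k=4: 2440+0+61·4·9=4636 → min 4145 | M3..M6: k=3: 0+13440+5·61·48=28080; k=4: 1220+1728+5·4·48=3908; k=5: 1400+0+5·9·48=3560 → min 3560.
Length 5: M1..M5: k=1: 0+4145+49·61·9=31046; k=2: 14945+1400+49·5·9=18550; k=3: 29890+2196+49·61·9=58987; k=4: 14396+0+49·4·9=16160 → min 16160 | M2..M6: k=2: 0+3560+61·5·48=18200; k=3: 18605+13440+61·61·48=210653; k=4: 2440+1728+61·4·48=15880; k=5: 4145+0+61·9·48=30497 → min 15880.
Length 6: M1..M6: k=1: 0+15880+49·61·48=159352; k=2: 14945+3560+49·5·48=30265; k=3: 29890+13440+49·61·48=186802; k=4: 14396+1728+49·4·48=25532; k=5: 16160+0+49·9·48=37328 → min 25532.
Optimal order: ((M1 (M2 (M3 M4))) (M5 M6)) with cost 25532.

25532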